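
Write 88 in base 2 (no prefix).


88 = 1011000 in binary

1011000


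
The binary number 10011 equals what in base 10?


10011 in decimal = 19

19


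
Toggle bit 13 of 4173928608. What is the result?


4173928608 ^ (1 << 13) = 4173928608 ^ 8192 = 4173936800

4173936800


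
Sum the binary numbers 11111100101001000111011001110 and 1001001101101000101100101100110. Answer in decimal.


11111100101001000111011001110 + 1001001101101000101100101100110 = 1101001010010001110100000110100 = 1766385716

1766385716


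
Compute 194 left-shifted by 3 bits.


0b11000010 << 3 = 0b11000010000 = 1552

1552


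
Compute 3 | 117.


0b11 | 0b1110101 = 0b1110111 = 119

119


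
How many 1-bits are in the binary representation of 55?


0b110111 has 5 set bits

5


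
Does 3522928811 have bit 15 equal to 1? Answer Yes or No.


0b11010001111110111010000010101011, bit 15 = 1. Yes

Yes


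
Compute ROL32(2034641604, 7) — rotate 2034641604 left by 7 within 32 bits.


Rotate 0b1111001010001100010101011000100 left by 7 (32-bit) = 0b10100011000101010110001000111100 = 2736087612

2736087612


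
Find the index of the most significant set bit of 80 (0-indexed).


0b1010000. Highest set bit at position 6

6


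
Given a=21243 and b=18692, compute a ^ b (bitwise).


21243 ^ 18692 = 7167

7167


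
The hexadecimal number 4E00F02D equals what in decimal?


4E00F02D hex = 1308684333 decimal

1308684333


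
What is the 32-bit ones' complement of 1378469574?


1378469574 ^ 4294967295 = 2916497721

2916497721


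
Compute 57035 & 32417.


0b1101111011001011 & 0b111111010100001 = 0b101111010000001 = 24193

24193


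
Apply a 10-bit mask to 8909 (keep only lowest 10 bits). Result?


8909 & 1023 = 717

717


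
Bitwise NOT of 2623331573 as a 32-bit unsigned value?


~0b10011100010111001101110011110101 = 0b1100011101000110010001100001010 = 1671635722 (32-bit unsigned)

1671635722


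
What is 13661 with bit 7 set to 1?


13661 | (1 << 7) = 13661 | 128 = 13789

13789


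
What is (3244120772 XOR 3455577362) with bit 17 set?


Step 1: 3244120772 ^ 3455577362 = 212514774
Step 2: 212514774 | (1 << 17) = 212514774 | 131072 = 212514774

212514774


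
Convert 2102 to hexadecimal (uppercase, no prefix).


2102 = 836 hex

836


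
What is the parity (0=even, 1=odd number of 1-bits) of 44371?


0b1010110101010011 has 9 ones => parity 1

1


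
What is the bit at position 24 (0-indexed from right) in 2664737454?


0b10011110110101001010101010101110, position 24 = 0

0


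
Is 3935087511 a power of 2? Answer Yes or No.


0b11101010100011001010101110010111. Multiple bits set => No

No


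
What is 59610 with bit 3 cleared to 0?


59610 & ~(1 << 3) = 59602

59602


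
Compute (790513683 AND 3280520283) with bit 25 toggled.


Step 1: 790513683 & 3280520283 = 50872339
Step 2: 50872339 ^ (1 << 25) = 50872339 ^ 33554432 = 17317907

17317907


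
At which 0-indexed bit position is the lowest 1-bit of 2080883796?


0b1111100000001111100010001010100. Lowest set bit at position 2

2


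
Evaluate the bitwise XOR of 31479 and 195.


0b111101011110111 ^ 0b11000011 = 0b111101000110100 = 31284

31284


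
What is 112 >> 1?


0b1110000 >> 1 = 0b111000 = 56

56


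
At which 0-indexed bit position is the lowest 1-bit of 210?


0b11010010. Lowest set bit at position 1

1


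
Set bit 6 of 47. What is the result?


47 | (1 << 6) = 47 | 64 = 111

111


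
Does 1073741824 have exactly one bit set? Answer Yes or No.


0b1000000000000000000000000000000. Only one bit set => Yes

Yes


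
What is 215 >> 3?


0b11010111 >> 3 = 0b11010 = 26

26


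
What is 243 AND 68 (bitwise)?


0b11110011 & 0b1000100 = 0b1000000 = 64

64


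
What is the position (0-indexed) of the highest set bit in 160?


0b10100000. Highest set bit at position 7

7


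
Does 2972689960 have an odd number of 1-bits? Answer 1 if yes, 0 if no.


0b10110001001011111010011000101000 has 15 ones => parity 1

1


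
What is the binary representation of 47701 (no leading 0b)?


47701 = 1011101001010101 in binary

1011101001010101


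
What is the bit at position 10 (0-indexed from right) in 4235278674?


0b11111100011100010011100101010010, position 10 = 0

0


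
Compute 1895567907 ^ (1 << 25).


1895567907 ^ (1 << 25) = 1895567907 ^ 33554432 = 1929122339

1929122339


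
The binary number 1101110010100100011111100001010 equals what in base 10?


1101110010100100011111100001010 in decimal = 1850883850

1850883850


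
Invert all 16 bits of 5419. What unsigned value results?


5419 ^ 65535 = 60116

60116


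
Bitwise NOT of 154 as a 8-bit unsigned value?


~0b10011010 = 0b1100101 = 101 (8-bit unsigned)

101


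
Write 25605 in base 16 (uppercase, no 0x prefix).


25605 = 6405 hex

6405


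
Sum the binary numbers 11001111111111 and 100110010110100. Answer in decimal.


11001111111111 + 100110010110100 = 1000000010110011 = 32947

32947


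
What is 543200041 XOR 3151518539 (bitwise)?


0b100000011000001001001100101001 ^ 0b10111011110110000101101101001011 = 0b10011011101110001100100001100010 = 2612578402

2612578402


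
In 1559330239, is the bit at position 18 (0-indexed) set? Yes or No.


0b1011100111100010111110110111111, bit 18 = 0. No

No


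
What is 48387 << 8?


0b1011110100000011 << 8 = 0b101111010000001100000000 = 12387072

12387072


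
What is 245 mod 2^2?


245 & 3 = 1

1


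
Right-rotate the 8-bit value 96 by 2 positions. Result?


Rotate 0b1100000 right by 2 (8-bit) = 0b11000 = 24

24


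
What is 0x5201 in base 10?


5201 hex = 20993 decimal

20993


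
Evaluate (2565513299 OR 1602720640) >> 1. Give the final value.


Step 1: 2565513299 | 1602720640 = 3757028307
Step 2: 3757028307 >> 1 = 1878514153

1878514153


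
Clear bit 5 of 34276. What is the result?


34276 & ~(1 << 5) = 34244

34244


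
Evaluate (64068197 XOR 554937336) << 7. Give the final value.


Step 1: 64068197 ^ 554937336 = 583152029
Step 2: 583152029 << 7 = 74643459712

74643459712


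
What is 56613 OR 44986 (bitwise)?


0b1101110100100101 | 0b1010111110111010 = 0b1111111110111111 = 65471

65471


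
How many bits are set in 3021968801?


0b10110100000111111001010110100001 has 16 set bits

16


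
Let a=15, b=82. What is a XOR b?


15 ^ 82 = 93

93


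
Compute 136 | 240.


0b10001000 | 0b11110000 = 0b11111000 = 248

248


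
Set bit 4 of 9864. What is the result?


9864 | (1 << 4) = 9864 | 16 = 9880

9880


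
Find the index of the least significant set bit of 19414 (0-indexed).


0b100101111010110. Lowest set bit at position 1

1


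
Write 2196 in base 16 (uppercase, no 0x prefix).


2196 = 894 hex

894


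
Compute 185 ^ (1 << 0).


185 ^ (1 << 0) = 185 ^ 1 = 184

184


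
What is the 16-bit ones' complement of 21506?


21506 ^ 65535 = 44029

44029


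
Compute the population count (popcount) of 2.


0b10 has 1 set bits

1


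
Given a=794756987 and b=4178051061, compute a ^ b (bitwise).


794756987 ^ 4178051061 = 3596155022

3596155022


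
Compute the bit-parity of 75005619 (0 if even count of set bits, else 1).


0b100011110000111111010110011 has 16 ones => parity 0

0


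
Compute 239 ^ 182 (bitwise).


0b11101111 ^ 0b10110110 = 0b1011001 = 89

89


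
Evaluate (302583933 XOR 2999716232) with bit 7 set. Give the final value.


Step 1: 302583933 ^ 2999716232 = 2697271797
Step 2: 2697271797 | (1 << 7) = 2697271797 | 128 = 2697271797

2697271797


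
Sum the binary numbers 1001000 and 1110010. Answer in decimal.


1001000 + 1110010 = 10111010 = 186

186


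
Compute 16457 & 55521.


0b100000001001001 & 0b1101100011100001 = 0b100000001000001 = 16449

16449


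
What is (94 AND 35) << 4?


Step 1: 94 & 35 = 2
Step 2: 2 << 4 = 32

32


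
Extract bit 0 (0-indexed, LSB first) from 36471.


0b1000111001110111, position 0 = 1

1


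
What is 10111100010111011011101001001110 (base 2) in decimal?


10111100010111011011101001001110 in decimal = 3160259150

3160259150


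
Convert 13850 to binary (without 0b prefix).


13850 = 11011000011010 in binary

11011000011010


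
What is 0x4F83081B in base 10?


4F83081B hex = 1333987355 decimal

1333987355


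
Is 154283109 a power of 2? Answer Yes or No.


0b1001001100100010110001100101. Multiple bits set => No

No


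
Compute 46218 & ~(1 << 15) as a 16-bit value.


46218 & ~(1 << 15) = 13450

13450


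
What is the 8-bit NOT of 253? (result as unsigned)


~0b11111101 = 0b10 = 2 (8-bit unsigned)

2


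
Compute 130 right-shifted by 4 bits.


0b10000010 >> 4 = 0b1000 = 8

8


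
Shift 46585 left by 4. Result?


0b1011010111111001 << 4 = 0b10110101111110010000 = 745360

745360


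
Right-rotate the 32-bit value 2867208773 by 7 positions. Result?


Rotate 0b10101010111001100010001001000101 right by 7 (32-bit) = 0b10001011010101011100110001000100 = 2337655876

2337655876


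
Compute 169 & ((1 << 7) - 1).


169 & 127 = 41

41


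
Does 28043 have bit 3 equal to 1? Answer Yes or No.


0b110110110001011, bit 3 = 1. Yes

Yes


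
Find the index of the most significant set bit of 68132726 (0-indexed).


0b100000011111001111101110110. Highest set bit at position 26

26


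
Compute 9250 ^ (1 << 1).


9250 ^ (1 << 1) = 9250 ^ 2 = 9248

9248


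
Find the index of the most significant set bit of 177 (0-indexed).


0b10110001. Highest set bit at position 7

7


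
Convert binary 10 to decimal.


10 in decimal = 2

2


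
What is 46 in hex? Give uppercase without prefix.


46 = 2E hex

2E


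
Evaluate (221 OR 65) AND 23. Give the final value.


Step 1: 221 | 65 = 221
Step 2: 221 & 23 = 21

21


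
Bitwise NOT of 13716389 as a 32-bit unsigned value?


~0b110100010100101110100101 = 0b11111111001011101011010001011010 = 4281250906 (32-bit unsigned)

4281250906


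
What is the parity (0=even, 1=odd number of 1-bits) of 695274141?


0b101001011100010000101010011101 has 14 ones => parity 0

0


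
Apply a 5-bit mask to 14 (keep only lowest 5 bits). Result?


14 & 31 = 14

14


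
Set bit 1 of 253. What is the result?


253 | (1 << 1) = 253 | 2 = 255

255


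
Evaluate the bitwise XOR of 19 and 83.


0b10011 ^ 0b1010011 = 0b1000000 = 64

64


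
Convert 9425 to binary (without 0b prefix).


9425 = 10010011010001 in binary

10010011010001


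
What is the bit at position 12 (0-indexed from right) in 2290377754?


0b10001000100001000110010000011010, position 12 = 0

0


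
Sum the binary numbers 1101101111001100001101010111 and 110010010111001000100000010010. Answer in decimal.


1101101111001100001101010111 + 110010010111001000100000010010 = 1000000000110010100101101101001 = 1075399529

1075399529


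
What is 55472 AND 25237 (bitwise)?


0b1101100010110000 & 0b110001010010101 = 0b100000010010000 = 16528

16528


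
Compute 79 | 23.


0b1001111 | 0b10111 = 0b1011111 = 95

95


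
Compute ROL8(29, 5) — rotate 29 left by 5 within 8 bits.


Rotate 0b11101 left by 5 (8-bit) = 0b10100011 = 163

163


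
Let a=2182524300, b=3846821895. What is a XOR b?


2182524300 ^ 3846821895 = 1734309259

1734309259


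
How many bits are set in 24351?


0b101111100011111 has 11 set bits

11


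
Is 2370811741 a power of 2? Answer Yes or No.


0b10001101010011111011011101011101. Multiple bits set => No

No


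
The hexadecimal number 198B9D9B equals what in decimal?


198B9D9B hex = 428580251 decimal

428580251


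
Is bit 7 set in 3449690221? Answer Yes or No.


0b11001101100111100001100001101101, bit 7 = 0. No

No


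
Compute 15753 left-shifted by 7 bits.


0b11110110001001 << 7 = 0b111101100010010000000 = 2016384

2016384


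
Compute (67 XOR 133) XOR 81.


Step 1: 67 ^ 133 = 198
Step 2: 198 ^ 81 = 151

151


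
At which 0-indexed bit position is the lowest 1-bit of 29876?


0b111010010110100. Lowest set bit at position 2

2


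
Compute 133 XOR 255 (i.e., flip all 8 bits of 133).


133 ^ 255 = 122

122


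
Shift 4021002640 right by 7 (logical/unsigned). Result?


0b11101111101010111010000110010000 >> 7 = 0b1110111110101011101000011 = 31414083

31414083


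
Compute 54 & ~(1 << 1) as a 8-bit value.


54 & ~(1 << 1) = 52

52


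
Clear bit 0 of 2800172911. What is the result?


2800172911 & ~(1 << 0) = 2800172910

2800172910


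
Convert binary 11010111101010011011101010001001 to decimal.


11010111101010011011101010001001 in decimal = 3618224777

3618224777


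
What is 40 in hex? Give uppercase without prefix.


40 = 28 hex

28


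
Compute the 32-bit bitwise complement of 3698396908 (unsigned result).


~0b11011100011100010000111011101100 = 0b100011100011101111000100010011 = 596570387 (32-bit unsigned)

596570387


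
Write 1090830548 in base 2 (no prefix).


1090830548 = 1000001000001001100000011010100 in binary

1000001000001001100000011010100


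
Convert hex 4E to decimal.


4E hex = 78 decimal

78


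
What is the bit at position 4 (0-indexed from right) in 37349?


0b1001000111100101, position 4 = 0

0


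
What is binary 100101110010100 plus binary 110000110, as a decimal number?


100101110010100 + 110000110 = 100110100011010 = 19738

19738


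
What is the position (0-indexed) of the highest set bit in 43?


0b101011. Highest set bit at position 5

5


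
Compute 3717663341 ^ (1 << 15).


3717663341 ^ (1 << 15) = 3717663341 ^ 32768 = 3717696109

3717696109


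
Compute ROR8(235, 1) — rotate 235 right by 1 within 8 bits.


Rotate 0b11101011 right by 1 (8-bit) = 0b11110101 = 245

245


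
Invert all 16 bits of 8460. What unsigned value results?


8460 ^ 65535 = 57075

57075


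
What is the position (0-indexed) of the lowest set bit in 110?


0b1101110. Lowest set bit at position 1

1


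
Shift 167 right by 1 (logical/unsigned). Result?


0b10100111 >> 1 = 0b1010011 = 83

83


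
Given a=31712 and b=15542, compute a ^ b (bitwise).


31712 ^ 15542 = 18262

18262


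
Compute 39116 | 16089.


0b1001100011001100 | 0b11111011011001 = 0b1011111011011101 = 48861

48861


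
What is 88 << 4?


0b1011000 << 4 = 0b10110000000 = 1408

1408


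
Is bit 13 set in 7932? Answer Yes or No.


0b1111011111100, bit 13 = 0. No

No


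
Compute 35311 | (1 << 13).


35311 | (1 << 13) = 35311 | 8192 = 43503

43503


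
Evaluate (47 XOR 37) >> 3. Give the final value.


Step 1: 47 ^ 37 = 10
Step 2: 10 >> 3 = 1

1


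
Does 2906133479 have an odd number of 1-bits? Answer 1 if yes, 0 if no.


0b10101101001110000001001111100111 has 17 ones => parity 1

1


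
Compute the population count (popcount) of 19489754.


0b1001010010110001111011010 has 13 set bits

13


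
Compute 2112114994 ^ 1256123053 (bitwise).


0b1111101111001000101000100110010 ^ 0b1001010110111101110101010101101 = 0b110111001110101011101110011111 = 926595999

926595999


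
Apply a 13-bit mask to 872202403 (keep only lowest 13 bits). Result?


872202403 & 8191 = 163

163


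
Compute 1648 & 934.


0b11001110000 & 0b1110100110 = 0b1000100000 = 544

544


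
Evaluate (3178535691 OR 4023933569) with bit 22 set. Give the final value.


Step 1: 3178535691 | 4023933569 = 4294761355
Step 2: 4294761355 | (1 << 22) = 4294761355 | 4194304 = 4294761355

4294761355


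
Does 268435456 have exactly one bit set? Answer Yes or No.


0b10000000000000000000000000000. Only one bit set => Yes

Yes


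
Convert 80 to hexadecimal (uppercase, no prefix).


80 = 50 hex

50


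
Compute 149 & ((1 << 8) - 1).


149 & 255 = 149

149


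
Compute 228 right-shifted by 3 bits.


0b11100100 >> 3 = 0b11100 = 28

28


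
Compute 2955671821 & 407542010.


0b10110000001010111111100100001101 & 0b11000010010101001100011111010 = 0b10000000010101001100000001000 = 269129736

269129736


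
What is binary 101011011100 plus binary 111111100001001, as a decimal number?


101011011100 + 111111100001001 = 1000100111100101 = 35301

35301


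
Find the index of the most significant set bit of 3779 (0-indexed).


0b111011000011. Highest set bit at position 11

11


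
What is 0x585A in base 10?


585A hex = 22618 decimal

22618


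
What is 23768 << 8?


0b101110011011000 << 8 = 0b10111001101100000000000 = 6084608

6084608


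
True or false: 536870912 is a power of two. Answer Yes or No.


0b100000000000000000000000000000. Only one bit set => Yes

Yes


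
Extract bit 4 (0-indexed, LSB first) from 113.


0b1110001, position 4 = 1

1


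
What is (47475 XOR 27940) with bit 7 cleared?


Step 1: 47475 ^ 27940 = 54359
Step 2: 54359 & ~(1 << 7) = 54359

54359


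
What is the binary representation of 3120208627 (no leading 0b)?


3120208627 = 10111001111110101001101011110011 in binary

10111001111110101001101011110011


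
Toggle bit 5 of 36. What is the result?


36 ^ (1 << 5) = 36 ^ 32 = 4

4


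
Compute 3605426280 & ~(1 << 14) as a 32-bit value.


3605426280 & ~(1 << 14) = 3605409896

3605409896


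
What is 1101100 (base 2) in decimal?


1101100 in decimal = 108

108


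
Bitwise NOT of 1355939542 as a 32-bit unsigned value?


~0b1010000110100011111111011010110 = 0b10101111001011100000000100101001 = 2939027753 (32-bit unsigned)

2939027753


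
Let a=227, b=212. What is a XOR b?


227 ^ 212 = 55

55


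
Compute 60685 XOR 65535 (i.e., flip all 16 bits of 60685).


60685 ^ 65535 = 4850

4850


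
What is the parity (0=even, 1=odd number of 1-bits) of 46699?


0b1011011001101011 has 10 ones => parity 0

0


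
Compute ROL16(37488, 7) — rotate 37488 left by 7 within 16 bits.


Rotate 0b1001001001110000 left by 7 (16-bit) = 0b11100001001001 = 14409

14409


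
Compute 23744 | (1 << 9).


23744 | (1 << 9) = 23744 | 512 = 24256

24256


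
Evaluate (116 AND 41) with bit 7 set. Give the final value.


Step 1: 116 & 41 = 32
Step 2: 32 | (1 << 7) = 32 | 128 = 160

160


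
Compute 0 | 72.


0b0 | 0b1001000 = 0b1001000 = 72

72


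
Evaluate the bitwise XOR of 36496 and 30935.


0b1000111010010000 ^ 0b111100011010111 = 0b1111011001000111 = 63047

63047


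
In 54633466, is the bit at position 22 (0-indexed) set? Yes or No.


0b11010000011010001111111010, bit 22 = 1. Yes

Yes


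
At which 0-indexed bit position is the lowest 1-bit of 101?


0b1100101. Lowest set bit at position 0

0


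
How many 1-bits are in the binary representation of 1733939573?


0b1100111010110011101000101110101 has 18 set bits

18


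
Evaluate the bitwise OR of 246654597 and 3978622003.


0b1110101100111010011010000101 | 0b11101101001001001111010000110011 = 0b11101111101101111111011010110111 = 4021810871

4021810871


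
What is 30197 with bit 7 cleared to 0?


30197 & ~(1 << 7) = 30069

30069


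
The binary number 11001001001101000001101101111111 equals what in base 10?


11001001001101000001101101111111 in decimal = 3375635327

3375635327


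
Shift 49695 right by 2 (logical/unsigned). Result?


0b1100001000011111 >> 2 = 0b11000010000111 = 12423

12423


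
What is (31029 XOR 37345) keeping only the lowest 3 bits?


Step 1: 31029 ^ 37345 = 59604
Step 2: 59604 & 7 = 4

4


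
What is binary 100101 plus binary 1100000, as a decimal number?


100101 + 1100000 = 10000101 = 133

133


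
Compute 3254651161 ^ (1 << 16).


3254651161 ^ (1 << 16) = 3254651161 ^ 65536 = 3254716697

3254716697


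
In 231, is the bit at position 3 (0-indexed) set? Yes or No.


0b11100111, bit 3 = 0. No

No


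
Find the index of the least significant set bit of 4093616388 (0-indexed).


0b11110011111111111010000100000100. Lowest set bit at position 2

2


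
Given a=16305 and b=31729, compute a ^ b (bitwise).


16305 ^ 31729 = 17472

17472


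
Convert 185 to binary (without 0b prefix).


185 = 10111001 in binary

10111001


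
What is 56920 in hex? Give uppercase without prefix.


56920 = DE58 hex

DE58


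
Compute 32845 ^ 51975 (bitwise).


0b1000000001001101 ^ 0b1100101100000111 = 0b100101101001010 = 19274

19274


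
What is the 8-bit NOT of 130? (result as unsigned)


~0b10000010 = 0b1111101 = 125 (8-bit unsigned)

125


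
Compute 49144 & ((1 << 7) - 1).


49144 & 127 = 120

120


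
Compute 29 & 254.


0b11101 & 0b11111110 = 0b11100 = 28

28


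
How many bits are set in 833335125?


0b110001101010111010111101010101 has 18 set bits

18


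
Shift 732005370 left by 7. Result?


0b101011101000011000001111111010 << 7 = 0b1010111010000110000011111110100000000 = 93696687360

93696687360


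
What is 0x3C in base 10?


3C hex = 60 decimal

60


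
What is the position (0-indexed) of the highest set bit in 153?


0b10011001. Highest set bit at position 7

7


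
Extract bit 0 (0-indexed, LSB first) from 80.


0b1010000, position 0 = 0

0


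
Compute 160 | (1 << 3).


160 | (1 << 3) = 160 | 8 = 168

168


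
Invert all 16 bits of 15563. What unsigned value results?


15563 ^ 65535 = 49972

49972


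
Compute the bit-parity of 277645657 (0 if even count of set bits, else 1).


0b10000100011001000100101011001 has 11 ones => parity 1

1


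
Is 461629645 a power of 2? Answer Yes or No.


0b11011100000111110100011001101. Multiple bits set => No

No


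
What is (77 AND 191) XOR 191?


Step 1: 77 & 191 = 13
Step 2: 13 ^ 191 = 178

178


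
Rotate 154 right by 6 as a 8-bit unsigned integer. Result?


Rotate 0b10011010 right by 6 (8-bit) = 0b1101010 = 106

106


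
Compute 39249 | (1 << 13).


39249 | (1 << 13) = 39249 | 8192 = 47441

47441


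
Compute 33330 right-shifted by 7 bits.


0b1000001000110010 >> 7 = 0b100000100 = 260

260


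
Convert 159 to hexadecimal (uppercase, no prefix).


159 = 9F hex

9F


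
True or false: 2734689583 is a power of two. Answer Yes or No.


0b10100011000000000000110100101111. Multiple bits set => No

No


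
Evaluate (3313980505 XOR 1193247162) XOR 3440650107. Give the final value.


Step 1: 3313980505 ^ 1193247162 = 2191054307
Step 2: 2191054307 ^ 3440650107 = 1334637208

1334637208


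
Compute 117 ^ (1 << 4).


117 ^ (1 << 4) = 117 ^ 16 = 101

101


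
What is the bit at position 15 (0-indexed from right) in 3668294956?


0b11011010101001011011110100101100, position 15 = 1

1


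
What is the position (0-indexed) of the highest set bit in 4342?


0b1000011110110. Highest set bit at position 12

12


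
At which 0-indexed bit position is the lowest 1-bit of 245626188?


0b1110101000111111010101001100. Lowest set bit at position 2

2


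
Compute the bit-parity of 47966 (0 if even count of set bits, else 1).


0b1011101101011110 has 11 ones => parity 1

1


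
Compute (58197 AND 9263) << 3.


Step 1: 58197 & 9263 = 8197
Step 2: 8197 << 3 = 65576

65576


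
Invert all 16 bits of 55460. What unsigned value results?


55460 ^ 65535 = 10075

10075


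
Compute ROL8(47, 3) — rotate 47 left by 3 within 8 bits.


Rotate 0b101111 left by 3 (8-bit) = 0b1111001 = 121

121


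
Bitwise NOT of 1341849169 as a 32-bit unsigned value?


~0b1001111111110101111111001010001 = 0b10110000000001010000000110101110 = 2953118126 (32-bit unsigned)

2953118126


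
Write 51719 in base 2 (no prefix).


51719 = 1100101000000111 in binary

1100101000000111


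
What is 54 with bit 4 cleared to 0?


54 & ~(1 << 4) = 38

38


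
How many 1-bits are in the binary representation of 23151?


0b101101001101111 has 10 set bits

10


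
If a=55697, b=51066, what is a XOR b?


55697 ^ 51066 = 7915

7915


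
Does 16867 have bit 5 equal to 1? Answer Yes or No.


0b100000111100011, bit 5 = 1. Yes

Yes


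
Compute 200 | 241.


0b11001000 | 0b11110001 = 0b11111001 = 249

249


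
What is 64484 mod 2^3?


64484 & 7 = 4

4


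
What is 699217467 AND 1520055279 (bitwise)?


0b101001101011010011011000111011 & 0b1011010100110100011001111101111 = 0b1000100010000011001000101011 = 143143467

143143467


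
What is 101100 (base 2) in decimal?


101100 in decimal = 44

44


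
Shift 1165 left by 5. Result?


0b10010001101 << 5 = 0b1001000110100000 = 37280

37280


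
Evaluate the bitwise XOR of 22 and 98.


0b10110 ^ 0b1100010 = 0b1110100 = 116

116


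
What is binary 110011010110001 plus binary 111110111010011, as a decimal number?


110011010110001 + 111110111010011 = 1110010010000100 = 58500

58500


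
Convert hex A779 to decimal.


A779 hex = 42873 decimal

42873


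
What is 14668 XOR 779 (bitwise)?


0b11100101001100 ^ 0b1100001011 = 0b11101001000111 = 14919

14919


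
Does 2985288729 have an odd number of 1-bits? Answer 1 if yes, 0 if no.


0b10110001111011111110010000011001 has 18 ones => parity 0

0


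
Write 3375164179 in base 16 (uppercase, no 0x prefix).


3375164179 = C92CEB13 hex

C92CEB13


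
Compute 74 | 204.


0b1001010 | 0b11001100 = 0b11001110 = 206

206


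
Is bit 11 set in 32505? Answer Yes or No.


0b111111011111001, bit 11 = 1. Yes

Yes


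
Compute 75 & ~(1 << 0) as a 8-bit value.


75 & ~(1 << 0) = 74

74


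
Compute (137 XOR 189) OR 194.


Step 1: 137 ^ 189 = 52
Step 2: 52 | 194 = 246

246


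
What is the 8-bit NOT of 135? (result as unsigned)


~0b10000111 = 0b1111000 = 120 (8-bit unsigned)

120


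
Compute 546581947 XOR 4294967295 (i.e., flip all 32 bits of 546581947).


546581947 ^ 4294967295 = 3748385348

3748385348


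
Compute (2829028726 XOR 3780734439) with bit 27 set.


Step 1: 2829028726 ^ 3780734439 = 1237770385
Step 2: 1237770385 | (1 << 27) = 1237770385 | 134217728 = 1237770385

1237770385


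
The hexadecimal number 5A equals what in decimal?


5A hex = 90 decimal

90


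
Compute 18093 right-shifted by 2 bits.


0b100011010101101 >> 2 = 0b1000110101011 = 4523

4523


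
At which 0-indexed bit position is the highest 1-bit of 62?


0b111110. Highest set bit at position 5

5


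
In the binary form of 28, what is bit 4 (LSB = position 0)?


0b11100, position 4 = 1

1


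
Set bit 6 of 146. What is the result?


146 | (1 << 6) = 146 | 64 = 210

210


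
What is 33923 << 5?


0b1000010010000011 << 5 = 0b100001001000001100000 = 1085536

1085536


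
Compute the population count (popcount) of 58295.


0b1110001110110111 has 11 set bits

11


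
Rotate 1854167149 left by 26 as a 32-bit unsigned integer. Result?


Rotate 0b1101110100001000101100001101101 left by 26 (32-bit) = 0b10110101101110100001000101100001 = 3048870241

3048870241


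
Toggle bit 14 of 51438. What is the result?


51438 ^ (1 << 14) = 51438 ^ 16384 = 35054

35054


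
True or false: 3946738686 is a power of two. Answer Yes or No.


0b11101011001111100111001111111110. Multiple bits set => No

No


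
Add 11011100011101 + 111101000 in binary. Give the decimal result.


11011100011101 + 111101000 = 11100100000101 = 14597

14597


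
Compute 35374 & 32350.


0b1000101000101110 & 0b111111001011110 = 0b101000001110 = 2574

2574


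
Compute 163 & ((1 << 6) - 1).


163 & 63 = 35

35


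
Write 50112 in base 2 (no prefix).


50112 = 1100001111000000 in binary

1100001111000000


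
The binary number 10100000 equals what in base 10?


10100000 in decimal = 160

160


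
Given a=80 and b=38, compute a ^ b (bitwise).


80 ^ 38 = 118

118


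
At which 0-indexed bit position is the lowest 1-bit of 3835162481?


0b11100100100101111110111101110001. Lowest set bit at position 0

0


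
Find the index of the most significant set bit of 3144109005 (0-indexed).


0b10111011011001110100101111001101. Highest set bit at position 31

31


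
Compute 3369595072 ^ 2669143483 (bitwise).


0b11001000110101111111000011000000 ^ 0b10011111000101111110010110111011 = 0b1010111110000000001010101111011 = 1472206203

1472206203


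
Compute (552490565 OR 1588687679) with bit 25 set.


Step 1: 552490565 | 1588687679 = 2130671487
Step 2: 2130671487 | (1 << 25) = 2130671487 | 33554432 = 2130671487

2130671487


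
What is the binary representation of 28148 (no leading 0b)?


28148 = 110110111110100 in binary

110110111110100


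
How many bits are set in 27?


0b11011 has 4 set bits

4


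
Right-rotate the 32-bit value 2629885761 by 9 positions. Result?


Rotate 0b10011100110000001101111101000001 right by 9 (32-bit) = 0b10100000110011100110000001101111 = 2697879663

2697879663


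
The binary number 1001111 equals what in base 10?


1001111 in decimal = 79

79


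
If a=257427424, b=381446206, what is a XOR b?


257427424 ^ 381446206 = 434401246

434401246


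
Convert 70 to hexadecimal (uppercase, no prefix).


70 = 46 hex

46


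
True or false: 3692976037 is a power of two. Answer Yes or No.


0b11011100000111100101011110100101. Multiple bits set => No

No


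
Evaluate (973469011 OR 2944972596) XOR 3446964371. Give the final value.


Step 1: 973469011 | 2944972596 = 3213752183
Step 2: 3213752183 ^ 3446964371 = 1928951780

1928951780


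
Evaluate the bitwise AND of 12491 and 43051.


0b11000011001011 & 0b1010100000101011 = 0b10000000001011 = 8203

8203


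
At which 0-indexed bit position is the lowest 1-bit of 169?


0b10101001. Lowest set bit at position 0

0


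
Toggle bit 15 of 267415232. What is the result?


267415232 ^ (1 << 15) = 267415232 ^ 32768 = 267448000

267448000


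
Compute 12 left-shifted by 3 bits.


0b1100 << 3 = 0b1100000 = 96

96


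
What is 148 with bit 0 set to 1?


148 | (1 << 0) = 148 | 1 = 149

149


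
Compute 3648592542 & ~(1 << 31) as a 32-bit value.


3648592542 & ~(1 << 31) = 1501108894

1501108894


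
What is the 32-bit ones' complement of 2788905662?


2788905662 ^ 4294967295 = 1506061633

1506061633


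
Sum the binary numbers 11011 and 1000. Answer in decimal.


11011 + 1000 = 100011 = 35

35


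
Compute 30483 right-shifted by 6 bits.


0b111011100010011 >> 6 = 0b111011100 = 476

476


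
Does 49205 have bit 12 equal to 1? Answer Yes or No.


0b1100000000110101, bit 12 = 0. No

No


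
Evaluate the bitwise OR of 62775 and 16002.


0b1111010100110111 | 0b11111010000010 = 0b1111111110110111 = 65463

65463


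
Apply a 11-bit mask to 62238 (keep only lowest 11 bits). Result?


62238 & 2047 = 798

798


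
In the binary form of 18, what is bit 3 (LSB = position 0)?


0b10010, position 3 = 0

0


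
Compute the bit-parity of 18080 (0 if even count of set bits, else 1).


0b100011010100000 has 5 ones => parity 1

1


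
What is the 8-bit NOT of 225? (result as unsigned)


~0b11100001 = 0b11110 = 30 (8-bit unsigned)

30


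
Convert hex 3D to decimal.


3D hex = 61 decimal

61


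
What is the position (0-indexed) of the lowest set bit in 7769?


0b1111001011001. Lowest set bit at position 0

0


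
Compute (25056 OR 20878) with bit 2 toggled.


Step 1: 25056 | 20878 = 29166
Step 2: 29166 ^ (1 << 2) = 29166 ^ 4 = 29162

29162


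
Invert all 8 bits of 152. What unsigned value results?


152 ^ 255 = 103

103


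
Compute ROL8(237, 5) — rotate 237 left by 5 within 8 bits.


Rotate 0b11101101 left by 5 (8-bit) = 0b10111101 = 189

189


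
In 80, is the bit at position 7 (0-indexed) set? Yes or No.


0b1010000, bit 7 = 0. No

No


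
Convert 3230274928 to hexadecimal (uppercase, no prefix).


3230274928 = C08A1570 hex

C08A1570


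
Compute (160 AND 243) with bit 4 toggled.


Step 1: 160 & 243 = 160
Step 2: 160 ^ (1 << 4) = 160 ^ 16 = 176

176


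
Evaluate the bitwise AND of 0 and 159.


0b0 & 0b10011111 = 0b0 = 0

0


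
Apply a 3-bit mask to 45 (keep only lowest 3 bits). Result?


45 & 7 = 5

5


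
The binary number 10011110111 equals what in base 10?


10011110111 in decimal = 1271

1271


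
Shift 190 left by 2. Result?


0b10111110 << 2 = 0b1011111000 = 760

760


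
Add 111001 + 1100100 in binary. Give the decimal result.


111001 + 1100100 = 10011101 = 157

157


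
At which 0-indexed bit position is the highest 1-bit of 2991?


0b101110101111. Highest set bit at position 11

11


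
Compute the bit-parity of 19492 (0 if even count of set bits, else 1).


0b100110000100100 has 5 ones => parity 1

1


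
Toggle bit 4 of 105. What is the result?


105 ^ (1 << 4) = 105 ^ 16 = 121

121


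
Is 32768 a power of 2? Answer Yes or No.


0b1000000000000000. Only one bit set => Yes

Yes


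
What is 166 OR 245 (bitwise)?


0b10100110 | 0b11110101 = 0b11110111 = 247

247


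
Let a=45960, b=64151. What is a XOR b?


45960 ^ 64151 = 18719

18719


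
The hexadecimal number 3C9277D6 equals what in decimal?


3C9277D6 hex = 1016231894 decimal

1016231894


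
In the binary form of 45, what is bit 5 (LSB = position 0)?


0b101101, position 5 = 1

1


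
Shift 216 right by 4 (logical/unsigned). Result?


0b11011000 >> 4 = 0b1101 = 13

13


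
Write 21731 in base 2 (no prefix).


21731 = 101010011100011 in binary

101010011100011


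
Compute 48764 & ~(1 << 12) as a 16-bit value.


48764 & ~(1 << 12) = 44668

44668


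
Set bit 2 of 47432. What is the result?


47432 | (1 << 2) = 47432 | 4 = 47436

47436


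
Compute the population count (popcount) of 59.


0b111011 has 5 set bits

5


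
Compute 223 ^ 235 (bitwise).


0b11011111 ^ 0b11101011 = 0b110100 = 52

52


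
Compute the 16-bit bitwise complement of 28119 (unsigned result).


~0b110110111010111 = 0b1001001000101000 = 37416 (16-bit unsigned)

37416


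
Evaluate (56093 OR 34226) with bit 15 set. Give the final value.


Step 1: 56093 | 34226 = 57279
Step 2: 57279 | (1 << 15) = 57279 | 32768 = 57279

57279


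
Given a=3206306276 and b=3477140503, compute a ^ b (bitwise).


3206306276 ^ 3477140503 = 1885122035

1885122035


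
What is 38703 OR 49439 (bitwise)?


0b1001011100101111 | 0b1100000100011111 = 0b1101011100111111 = 55103

55103


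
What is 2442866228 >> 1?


0b10010001100110110010111000110100 >> 1 = 0b1001000110011011001011100011010 = 1221433114

1221433114


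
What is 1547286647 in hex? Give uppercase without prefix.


1547286647 = 5C39B877 hex

5C39B877


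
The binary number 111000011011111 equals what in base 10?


111000011011111 in decimal = 28895

28895


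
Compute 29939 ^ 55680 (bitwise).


0b111010011110011 ^ 0b1101100110000000 = 0b1010110101110011 = 44403

44403


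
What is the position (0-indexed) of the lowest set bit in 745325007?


0b101100011011001100000111001111. Lowest set bit at position 0

0


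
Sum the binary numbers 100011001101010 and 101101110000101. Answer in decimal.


100011001101010 + 101101110000101 = 1010000111101111 = 41455

41455


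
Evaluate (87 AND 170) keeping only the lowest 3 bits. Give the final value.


Step 1: 87 & 170 = 2
Step 2: 2 & 7 = 2

2


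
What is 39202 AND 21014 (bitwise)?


0b1001100100100010 & 0b101001000010110 = 0b1000000000010 = 4098

4098


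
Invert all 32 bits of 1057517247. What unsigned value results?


1057517247 ^ 4294967295 = 3237450048

3237450048


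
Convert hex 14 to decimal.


14 hex = 20 decimal

20


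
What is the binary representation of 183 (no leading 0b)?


183 = 10110111 in binary

10110111


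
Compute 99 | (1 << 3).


99 | (1 << 3) = 99 | 8 = 107

107


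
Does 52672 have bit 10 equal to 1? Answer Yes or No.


0b1100110111000000, bit 10 = 1. Yes

Yes


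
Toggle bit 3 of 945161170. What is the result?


945161170 ^ (1 << 3) = 945161170 ^ 8 = 945161178

945161178


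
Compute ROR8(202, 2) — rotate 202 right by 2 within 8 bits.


Rotate 0b11001010 right by 2 (8-bit) = 0b10110010 = 178

178


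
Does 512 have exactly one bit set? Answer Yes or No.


0b1000000000. Only one bit set => Yes

Yes


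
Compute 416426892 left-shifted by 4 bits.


0b11000110100100010101110001100 << 4 = 0b110001101001000101011100011000000 = 6662830272

6662830272


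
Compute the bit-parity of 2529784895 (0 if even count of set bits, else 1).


0b10010110110010010111010000111111 has 18 ones => parity 0

0


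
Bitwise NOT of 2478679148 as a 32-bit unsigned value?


~0b10010011101111011010010001101100 = 0b1101100010000100101101110010011 = 1816288147 (32-bit unsigned)

1816288147


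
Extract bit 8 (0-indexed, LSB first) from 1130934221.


0b1000011011010001010111111001101, position 8 = 1

1


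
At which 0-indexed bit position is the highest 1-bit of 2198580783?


0b10000011000010111010111000101111. Highest set bit at position 31

31


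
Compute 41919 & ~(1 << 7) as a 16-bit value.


41919 & ~(1 << 7) = 41791

41791


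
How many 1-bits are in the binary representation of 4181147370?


0b11111001001101110011111011101010 has 21 set bits

21


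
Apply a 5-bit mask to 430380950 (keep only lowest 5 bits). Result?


430380950 & 31 = 22

22


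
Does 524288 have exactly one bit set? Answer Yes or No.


0b10000000000000000000. Only one bit set => Yes

Yes


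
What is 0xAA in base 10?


AA hex = 170 decimal

170


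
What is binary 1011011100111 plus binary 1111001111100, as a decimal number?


1011011100111 + 1111001111100 = 11010101100011 = 13667

13667


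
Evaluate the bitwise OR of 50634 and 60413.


0b1100010111001010 | 0b1110101111111101 = 0b1110111111111111 = 61439

61439


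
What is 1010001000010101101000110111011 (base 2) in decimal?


1010001000010101101000110111011 in decimal = 1359663547

1359663547


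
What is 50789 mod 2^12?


50789 & 4095 = 1637

1637


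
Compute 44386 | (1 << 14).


44386 | (1 << 14) = 44386 | 16384 = 60770

60770


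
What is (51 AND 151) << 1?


Step 1: 51 & 151 = 19
Step 2: 19 << 1 = 38

38


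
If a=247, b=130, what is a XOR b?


247 ^ 130 = 117

117


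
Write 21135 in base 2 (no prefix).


21135 = 101001010001111 in binary

101001010001111


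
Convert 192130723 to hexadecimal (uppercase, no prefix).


192130723 = B73AEA3 hex

B73AEA3


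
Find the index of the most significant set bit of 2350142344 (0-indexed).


0b10001100000101000101001110001000. Highest set bit at position 31

31


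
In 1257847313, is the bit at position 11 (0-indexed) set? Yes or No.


0b1001010111110010011101000010001, bit 11 = 1. Yes

Yes
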